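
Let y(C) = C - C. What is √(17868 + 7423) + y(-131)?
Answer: √25291 ≈ 159.03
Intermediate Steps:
y(C) = 0
√(17868 + 7423) + y(-131) = √(17868 + 7423) + 0 = √25291 + 0 = √25291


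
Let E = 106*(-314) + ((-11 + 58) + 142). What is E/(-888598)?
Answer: 33095/888598 ≈ 0.037244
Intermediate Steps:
E = -33095 (E = -33284 + (47 + 142) = -33284 + 189 = -33095)
E/(-888598) = -33095/(-888598) = -33095*(-1/888598) = 33095/888598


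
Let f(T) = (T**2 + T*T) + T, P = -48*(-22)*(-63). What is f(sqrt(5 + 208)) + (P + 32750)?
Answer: -33352 + sqrt(213) ≈ -33337.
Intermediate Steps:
P = -66528 (P = 1056*(-63) = -66528)
f(T) = T + 2*T**2 (f(T) = (T**2 + T**2) + T = 2*T**2 + T = T + 2*T**2)
f(sqrt(5 + 208)) + (P + 32750) = sqrt(5 + 208)*(1 + 2*sqrt(5 + 208)) + (-66528 + 32750) = sqrt(213)*(1 + 2*sqrt(213)) - 33778 = -33778 + sqrt(213)*(1 + 2*sqrt(213))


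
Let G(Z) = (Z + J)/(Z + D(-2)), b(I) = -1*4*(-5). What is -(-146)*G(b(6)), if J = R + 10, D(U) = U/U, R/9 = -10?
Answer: -2920/7 ≈ -417.14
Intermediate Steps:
R = -90 (R = 9*(-10) = -90)
D(U) = 1
J = -80 (J = -90 + 10 = -80)
b(I) = 20 (b(I) = -4*(-5) = 20)
G(Z) = (-80 + Z)/(1 + Z) (G(Z) = (Z - 80)/(Z + 1) = (-80 + Z)/(1 + Z))
-(-146)*G(b(6)) = -(-146)*(-80 + 20)/(1 + 20) = -(-146)*-60/21 = -(-146)*(1/21)*(-60) = -(-146)*(-20)/7 = -1*2920/7 = -2920/7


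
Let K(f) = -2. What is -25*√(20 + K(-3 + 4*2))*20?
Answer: -1500*√2 ≈ -2121.3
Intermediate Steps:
-25*√(20 + K(-3 + 4*2))*20 = -25*√(20 - 2)*20 = -75*√2*20 = -1500*√2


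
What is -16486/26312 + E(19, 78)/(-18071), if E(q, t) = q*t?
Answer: -168456445/237742076 ≈ -0.70857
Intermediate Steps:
-16486/26312 + E(19, 78)/(-18071) = -16486/26312 + (19*78)/(-18071) = -16486*1/26312 + 1482*(-1/18071) = -8243/13156 - 1482/18071 = -168456445/237742076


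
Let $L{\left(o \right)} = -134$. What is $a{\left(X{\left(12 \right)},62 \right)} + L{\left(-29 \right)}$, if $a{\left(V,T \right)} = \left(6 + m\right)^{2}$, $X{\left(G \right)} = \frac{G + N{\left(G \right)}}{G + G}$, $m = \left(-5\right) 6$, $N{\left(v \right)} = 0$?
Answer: $442$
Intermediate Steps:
$m = -30$
$X{\left(G \right)} = \frac{1}{2}$ ($X{\left(G \right)} = \frac{G + 0}{G + G} = \frac{G}{2 G} = G \frac{1}{2 G} = \frac{1}{2}$)
$a{\left(V,T \right)} = 576$ ($a{\left(V,T \right)} = \left(6 - 30\right)^{2} = \left(-24\right)^{2} = 576$)
$a{\left(X{\left(12 \right)},62 \right)} + L{\left(-29 \right)} = 576 - 134 = 442$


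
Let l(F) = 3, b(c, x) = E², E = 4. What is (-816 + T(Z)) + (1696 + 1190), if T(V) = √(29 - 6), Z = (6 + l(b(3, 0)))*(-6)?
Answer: 2070 + √23 ≈ 2074.8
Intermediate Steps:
b(c, x) = 16 (b(c, x) = 4² = 16)
Z = -54 (Z = (6 + 3)*(-6) = 9*(-6) = -54)
T(V) = √23
(-816 + T(Z)) + (1696 + 1190) = (-816 + √23) + (1696 + 1190) = (-816 + √23) + 2886 = 2070 + √23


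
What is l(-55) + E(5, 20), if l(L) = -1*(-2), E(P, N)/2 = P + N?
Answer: 52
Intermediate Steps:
E(P, N) = 2*N + 2*P (E(P, N) = 2*(P + N) = 2*(N + P) = 2*N + 2*P)
l(L) = 2
l(-55) + E(5, 20) = 2 + (2*20 + 2*5) = 2 + (40 + 10) = 2 + 50 = 52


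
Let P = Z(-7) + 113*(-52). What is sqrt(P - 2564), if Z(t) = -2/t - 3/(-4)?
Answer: I*sqrt(1654037)/14 ≈ 91.864*I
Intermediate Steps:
Z(t) = 3/4 - 2/t (Z(t) = -2/t - 3*(-1/4) = -2/t + 3/4 = 3/4 - 2/t)
P = -164499/28 (P = (3/4 - 2/(-7)) + 113*(-52) = (3/4 - 2*(-1/7)) - 5876 = (3/4 + 2/7) - 5876 = 29/28 - 5876 = -164499/28 ≈ -5875.0)
sqrt(P - 2564) = sqrt(-164499/28 - 2564) = sqrt(-236291/28) = I*sqrt(1654037)/14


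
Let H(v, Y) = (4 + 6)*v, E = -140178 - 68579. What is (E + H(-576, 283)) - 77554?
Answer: -292071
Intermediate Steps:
E = -208757
H(v, Y) = 10*v
(E + H(-576, 283)) - 77554 = (-208757 + 10*(-576)) - 77554 = (-208757 - 5760) - 77554 = -214517 - 77554 = -292071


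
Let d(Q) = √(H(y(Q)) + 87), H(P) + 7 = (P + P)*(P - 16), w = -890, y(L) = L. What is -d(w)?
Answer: -2*√403190 ≈ -1269.9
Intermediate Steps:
H(P) = -7 + 2*P*(-16 + P) (H(P) = -7 + (P + P)*(P - 16) = -7 + (2*P)*(-16 + P) = -7 + 2*P*(-16 + P))
d(Q) = √(80 - 32*Q + 2*Q²) (d(Q) = √((-7 - 32*Q + 2*Q²) + 87) = √(80 - 32*Q + 2*Q²))
-d(w) = -√(80 - 32*(-890) + 2*(-890)²) = -√(80 + 28480 + 2*792100) = -√(80 + 28480 + 1584200) = -√1612760 = -2*√403190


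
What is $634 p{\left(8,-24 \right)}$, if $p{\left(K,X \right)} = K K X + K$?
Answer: $-968752$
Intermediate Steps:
$p{\left(K,X \right)} = K + X K^{2}$ ($p{\left(K,X \right)} = K^{2} X + K = X K^{2} + K = K + X K^{2}$)
$634 p{\left(8,-24 \right)} = 634 \cdot 8 \left(1 + 8 \left(-24\right)\right) = 634 \cdot 8 \left(1 - 192\right) = 634 \cdot 8 \left(-191\right) = 634 \left(-1528\right) = -968752$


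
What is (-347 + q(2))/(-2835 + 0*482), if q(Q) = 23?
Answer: 4/35 ≈ 0.11429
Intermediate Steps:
(-347 + q(2))/(-2835 + 0*482) = (-347 + 23)/(-2835 + 0*482) = -324/(-2835 + 0) = -324/(-2835) = -324*(-1/2835) = 4/35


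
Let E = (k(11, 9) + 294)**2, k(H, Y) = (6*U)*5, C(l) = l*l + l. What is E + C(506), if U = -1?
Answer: 326238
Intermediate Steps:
C(l) = l + l**2 (C(l) = l**2 + l = l + l**2)
k(H, Y) = -30 (k(H, Y) = (6*(-1))*5 = -6*5 = -30)
E = 69696 (E = (-30 + 294)**2 = 264**2 = 69696)
E + C(506) = 69696 + 506*(1 + 506) = 69696 + 506*507 = 69696 + 256542 = 326238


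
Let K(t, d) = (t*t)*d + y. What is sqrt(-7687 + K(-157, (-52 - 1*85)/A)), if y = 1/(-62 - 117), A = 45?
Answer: I*sqrt(596415700015)/2685 ≈ 287.63*I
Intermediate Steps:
y = -1/179 (y = 1/(-179) = -1/179 ≈ -0.0055866)
K(t, d) = -1/179 + d*t**2 (K(t, d) = (t*t)*d - 1/179 = t**2*d - 1/179 = d*t**2 - 1/179 = -1/179 + d*t**2)
sqrt(-7687 + K(-157, (-52 - 1*85)/A)) = sqrt(-7687 + (-1/179 + ((-52 - 1*85)/45)*(-157)**2)) = sqrt(-7687 + (-1/179 + ((-52 - 85)*(1/45))*24649)) = sqrt(-7687 + (-1/179 - 137*1/45*24649)) = sqrt(-7687 + (-1/179 - 137/45*24649)) = sqrt(-7687 + (-1/179 - 3376913/45)) = sqrt(-7687 - 604467472/8055) = sqrt(-666386257/8055) = I*sqrt(596415700015)/2685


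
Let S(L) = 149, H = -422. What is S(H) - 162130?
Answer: -161981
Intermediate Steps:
S(H) - 162130 = 149 - 162130 = -161981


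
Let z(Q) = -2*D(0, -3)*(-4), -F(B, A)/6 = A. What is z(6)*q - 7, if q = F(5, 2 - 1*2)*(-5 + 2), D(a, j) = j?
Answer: -7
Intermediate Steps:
F(B, A) = -6*A
z(Q) = -24 (z(Q) = -2*(-3)*(-4) = 6*(-4) = -24)
q = 0 (q = (-6*(2 - 1*2))*(-5 + 2) = -6*(2 - 2)*(-3) = -6*0*(-3) = 0*(-3) = 0)
z(6)*q - 7 = -24*0 - 7 = 0 - 7 = -7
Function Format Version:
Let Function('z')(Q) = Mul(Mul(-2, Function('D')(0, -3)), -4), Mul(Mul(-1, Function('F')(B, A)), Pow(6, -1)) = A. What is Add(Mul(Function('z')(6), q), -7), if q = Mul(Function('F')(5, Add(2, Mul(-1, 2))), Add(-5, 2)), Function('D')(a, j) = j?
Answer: -7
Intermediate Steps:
Function('F')(B, A) = Mul(-6, A)
Function('z')(Q) = -24 (Function('z')(Q) = Mul(Mul(-2, -3), -4) = Mul(6, -4) = -24)
q = 0 (q = Mul(Mul(-6, Add(2, Mul(-1, 2))), Add(-5, 2)) = Mul(Mul(-6, Add(2, -2)), -3) = Mul(Mul(-6, 0), -3) = Mul(0, -3) = 0)
Add(Mul(Function('z')(6), q), -7) = Add(Mul(-24, 0), -7) = Add(0, -7) = -7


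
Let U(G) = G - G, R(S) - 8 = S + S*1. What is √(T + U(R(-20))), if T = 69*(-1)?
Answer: I*√69 ≈ 8.3066*I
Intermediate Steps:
R(S) = 8 + 2*S (R(S) = 8 + (S + S*1) = 8 + (S + S) = 8 + 2*S)
T = -69
U(G) = 0
√(T + U(R(-20))) = √(-69 + 0) = √(-69) = I*√69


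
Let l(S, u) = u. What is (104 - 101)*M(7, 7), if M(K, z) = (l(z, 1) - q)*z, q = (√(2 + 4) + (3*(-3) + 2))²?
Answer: -1134 + 294*√6 ≈ -413.85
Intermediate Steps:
q = (-7 + √6)² (q = (√6 + (-9 + 2))² = (√6 - 7)² = (-7 + √6)² ≈ 20.707)
M(K, z) = z*(1 - (7 - √6)²) (M(K, z) = (1 - (7 - √6)²)*z = z*(1 - (7 - √6)²))
(104 - 101)*M(7, 7) = (104 - 101)*(7*(1 - (7 - √6)²)) = 3*(7 - 7*(7 - √6)²) = 21 - 21*(7 - √6)²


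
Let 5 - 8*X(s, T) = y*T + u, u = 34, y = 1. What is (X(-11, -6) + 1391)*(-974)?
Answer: -5408135/4 ≈ -1.3520e+6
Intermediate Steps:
X(s, T) = -29/8 - T/8 (X(s, T) = 5/8 - (1*T + 34)/8 = 5/8 - (T + 34)/8 = 5/8 - (34 + T)/8 = 5/8 + (-17/4 - T/8) = -29/8 - T/8)
(X(-11, -6) + 1391)*(-974) = ((-29/8 - 1/8*(-6)) + 1391)*(-974) = ((-29/8 + 3/4) + 1391)*(-974) = (-23/8 + 1391)*(-974) = (11105/8)*(-974) = -5408135/4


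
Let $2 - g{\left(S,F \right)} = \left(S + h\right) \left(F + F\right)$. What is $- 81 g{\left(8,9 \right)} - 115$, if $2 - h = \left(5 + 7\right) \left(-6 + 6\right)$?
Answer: $14303$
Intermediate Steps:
$h = 2$ ($h = 2 - \left(5 + 7\right) \left(-6 + 6\right) = 2 - 12 \cdot 0 = 2 - 0 = 2 + 0 = 2$)
$g{\left(S,F \right)} = 2 - 2 F \left(2 + S\right)$ ($g{\left(S,F \right)} = 2 - \left(S + 2\right) \left(F + F\right) = 2 - \left(2 + S\right) 2 F = 2 - 2 F \left(2 + S\right)$)
$- 81 g{\left(8,9 \right)} - 115 = - 81 \left(2 - 36 - 18 \cdot 8\right) - 115 = - 81 \left(2 - 36 - 144\right) - 115 = \left(-81\right) \left(-178\right) - 115 = 14418 - 115 = 14303$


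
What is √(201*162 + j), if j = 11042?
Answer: 2*√10901 ≈ 208.82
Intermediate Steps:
√(201*162 + j) = √(201*162 + 11042) = √(32562 + 11042) = √43604 = 2*√10901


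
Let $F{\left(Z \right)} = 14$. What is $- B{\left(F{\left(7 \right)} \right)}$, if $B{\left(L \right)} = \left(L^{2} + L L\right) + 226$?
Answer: $-618$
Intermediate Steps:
$B{\left(L \right)} = 226 + 2 L^{2}$ ($B{\left(L \right)} = \left(L^{2} + L^{2}\right) + 226 = 2 L^{2} + 226 = 226 + 2 L^{2}$)
$- B{\left(F{\left(7 \right)} \right)} = - (226 + 2 \cdot 14^{2}) = - (226 + 2 \cdot 196) = - (226 + 392) = \left(-1\right) 618 = -618$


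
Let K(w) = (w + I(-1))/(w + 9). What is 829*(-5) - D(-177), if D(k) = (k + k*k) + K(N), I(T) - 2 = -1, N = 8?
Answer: -600058/17 ≈ -35298.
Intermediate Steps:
I(T) = 1 (I(T) = 2 - 1 = 1)
K(w) = (1 + w)/(9 + w) (K(w) = (w + 1)/(w + 9) = (1 + w)/(9 + w))
D(k) = 9/17 + k + k² (D(k) = (k + k*k) + (1 + 8)/(9 + 8) = (k + k²) + 9/17 = 9/17 + k + k²)
829*(-5) - D(-177) = 829*(-5) - (9/17 - 177 + (-177)²) = -4145 - (9/17 - 177 + 31329) = -4145 - 1*529593/17 = -4145 - 529593/17 = -600058/17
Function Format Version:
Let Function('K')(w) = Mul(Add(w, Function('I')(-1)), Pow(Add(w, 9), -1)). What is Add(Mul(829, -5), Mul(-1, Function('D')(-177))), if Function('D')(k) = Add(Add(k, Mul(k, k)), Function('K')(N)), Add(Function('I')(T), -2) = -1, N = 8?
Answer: Rational(-600058, 17) ≈ -35298.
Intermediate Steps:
Function('I')(T) = 1 (Function('I')(T) = Add(2, -1) = 1)
Function('K')(w) = Mul(Pow(Add(9, w), -1), Add(1, w)) (Function('K')(w) = Mul(Add(w, 1), Pow(Add(w, 9), -1)) = Mul(Add(1, w), Pow(Add(9, w), -1)) = Mul(Pow(Add(9, w), -1), Add(1, w)))
Function('D')(k) = Add(Rational(9, 17), k, Pow(k, 2)) (Function('D')(k) = Add(Add(k, Mul(k, k)), Mul(Pow(Add(9, 8), -1), Add(1, 8))) = Add(Add(k, Pow(k, 2)), Mul(Pow(17, -1), 9)) = Add(Add(k, Pow(k, 2)), Mul(Rational(1, 17), 9)) = Add(Add(k, Pow(k, 2)), Rational(9, 17)) = Add(Rational(9, 17), k, Pow(k, 2)))
Add(Mul(829, -5), Mul(-1, Function('D')(-177))) = Add(Mul(829, -5), Mul(-1, Add(Rational(9, 17), -177, Pow(-177, 2)))) = Add(-4145, Mul(-1, Add(Rational(9, 17), -177, 31329))) = Add(-4145, Mul(-1, Rational(529593, 17))) = Add(-4145, Rational(-529593, 17)) = Rational(-600058, 17)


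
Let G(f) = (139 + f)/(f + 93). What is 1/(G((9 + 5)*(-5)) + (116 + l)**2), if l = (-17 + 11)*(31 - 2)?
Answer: 1/3367 ≈ 0.00029700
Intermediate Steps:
l = -174 (l = -6*29 = -174)
G(f) = (139 + f)/(93 + f)
1/(G((9 + 5)*(-5)) + (116 + l)**2) = 1/((139 + (9 + 5)*(-5))/(93 + (9 + 5)*(-5)) + (116 - 174)**2) = 1/((139 + 14*(-5))/(93 + 14*(-5)) + (-58)**2) = 1/((139 - 70)/(93 - 70) + 3364) = 1/(69/23 + 3364) = 1/((1/23)*69 + 3364) = 1/(3 + 3364) = 1/3367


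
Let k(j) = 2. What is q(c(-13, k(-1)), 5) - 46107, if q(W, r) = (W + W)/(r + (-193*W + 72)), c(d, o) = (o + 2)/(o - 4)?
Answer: -21347545/463 ≈ -46107.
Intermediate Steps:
c(d, o) = (2 + o)/(-4 + o)
q(W, r) = 2*W/(72 + r - 193*W) (q(W, r) = (2*W)/(r + (72 - 193*W)) = (2*W)/(72 + r - 193*W) = 2*W/(72 + r - 193*W))
q(c(-13, k(-1)), 5) - 46107 = 2*((2 + 2)/(-4 + 2))/(72 + 5 - 193*(2 + 2)/(-4 + 2)) - 46107 = 2*(4/(-2))/(72 + 5 - 193*4/(-2)) - 46107 = 2*(-½*4)/(72 + 5 - (-193)*4/2) - 46107 = 2*(-2)/(72 + 5 - 193*(-2)) - 46107 = 2*(-2)/(72 + 5 + 386) - 46107 = 2*(-2)/463 - 46107 = 2*(-2)*(1/463) - 46107 = -4/463 - 46107 = -21347545/463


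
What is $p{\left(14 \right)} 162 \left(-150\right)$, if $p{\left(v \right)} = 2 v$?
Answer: $-680400$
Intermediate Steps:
$p{\left(14 \right)} 162 \left(-150\right) = 2 \cdot 14 \cdot 162 \left(-150\right) = 28 \cdot 162 \left(-150\right) = 4536 \left(-150\right) = -680400$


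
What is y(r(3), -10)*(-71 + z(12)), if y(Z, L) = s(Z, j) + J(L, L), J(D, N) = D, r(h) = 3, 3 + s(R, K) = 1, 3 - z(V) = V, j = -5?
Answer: 960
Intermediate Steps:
z(V) = 3 - V
s(R, K) = -2 (s(R, K) = -3 + 1 = -2)
y(Z, L) = -2 + L
y(r(3), -10)*(-71 + z(12)) = (-2 - 10)*(-71 + (3 - 1*12)) = -12*(-71 + (3 - 12)) = -12*(-71 - 9) = -12*(-80) = 960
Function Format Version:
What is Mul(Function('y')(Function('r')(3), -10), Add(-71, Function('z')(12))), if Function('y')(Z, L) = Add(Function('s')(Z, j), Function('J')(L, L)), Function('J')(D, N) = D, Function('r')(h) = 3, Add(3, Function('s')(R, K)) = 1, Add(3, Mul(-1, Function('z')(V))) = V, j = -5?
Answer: 960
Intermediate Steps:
Function('z')(V) = Add(3, Mul(-1, V))
Function('s')(R, K) = -2 (Function('s')(R, K) = Add(-3, 1) = -2)
Function('y')(Z, L) = Add(-2, L)
Mul(Function('y')(Function('r')(3), -10), Add(-71, Function('z')(12))) = Mul(Add(-2, -10), Add(-71, Add(3, Mul(-1, 12)))) = Mul(-12, Add(-71, Add(3, -12))) = Mul(-12, Add(-71, -9)) = Mul(-12, -80) = 960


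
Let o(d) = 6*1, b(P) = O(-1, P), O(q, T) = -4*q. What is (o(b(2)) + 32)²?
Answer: 1444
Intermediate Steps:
b(P) = 4 (b(P) = -4*(-1) = 4)
o(d) = 6
(o(b(2)) + 32)² = (6 + 32)² = 38² = 1444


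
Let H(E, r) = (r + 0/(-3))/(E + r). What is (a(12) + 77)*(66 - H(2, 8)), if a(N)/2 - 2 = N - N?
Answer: 26406/5 ≈ 5281.2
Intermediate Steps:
a(N) = 4 (a(N) = 4 + 2*(N - N) = 4 + 2*0 = 4 + 0 = 4)
H(E, r) = r/(E + r) (H(E, r) = (r + 0*(-⅓))/(E + r) = (r + 0)/(E + r) = r/(E + r))
(a(12) + 77)*(66 - H(2, 8)) = (4 + 77)*(66 - 8/(2 + 8)) = 81*(66 - 8/10) = 81*(66 - 1*⅘) = 81*(66 - ⅘) = 81*(326/5) = 26406/5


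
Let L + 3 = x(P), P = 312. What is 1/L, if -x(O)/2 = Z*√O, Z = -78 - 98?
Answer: 1/12886013 + 704*√78/38658039 ≈ 0.00016091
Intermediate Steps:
Z = -176
x(O) = 352*√O (x(O) = -(-352)*√O = 352*√O)
L = -3 + 704*√78 (L = -3 + 352*√312 = -3 + 352*(2*√78) = -3 + 704*√78 ≈ 6214.6)
1/L = 1/(-3 + 704*√78)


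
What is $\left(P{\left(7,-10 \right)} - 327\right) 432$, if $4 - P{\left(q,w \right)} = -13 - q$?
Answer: $-130896$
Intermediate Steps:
$P{\left(q,w \right)} = 17 + q$ ($P{\left(q,w \right)} = 4 - \left(-13 - q\right) = 4 + \left(13 + q\right) = 17 + q$)
$\left(P{\left(7,-10 \right)} - 327\right) 432 = \left(\left(17 + 7\right) - 327\right) 432 = \left(24 - 327\right) 432 = \left(-303\right) 432 = -130896$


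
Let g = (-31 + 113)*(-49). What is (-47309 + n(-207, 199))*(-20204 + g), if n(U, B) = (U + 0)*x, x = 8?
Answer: 1186030230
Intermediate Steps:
n(U, B) = 8*U (n(U, B) = (U + 0)*8 = U*8 = 8*U)
g = -4018 (g = 82*(-49) = -4018)
(-47309 + n(-207, 199))*(-20204 + g) = (-47309 + 8*(-207))*(-20204 - 4018) = (-47309 - 1656)*(-24222) = -48965*(-24222) = 1186030230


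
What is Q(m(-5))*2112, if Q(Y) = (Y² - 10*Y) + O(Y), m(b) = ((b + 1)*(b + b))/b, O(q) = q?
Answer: 287232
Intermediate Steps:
m(b) = 2 + 2*b (m(b) = ((1 + b)*(2*b))/b = (2*b*(1 + b))/b = 2 + 2*b)
Q(Y) = Y² - 9*Y (Q(Y) = (Y² - 10*Y) + Y = Y² - 9*Y)
Q(m(-5))*2112 = ((2 + 2*(-5))*(-9 + (2 + 2*(-5))))*2112 = ((2 - 10)*(-9 + (2 - 10)))*2112 = -8*(-9 - 8)*2112 = -8*(-17)*2112 = 136*2112 = 287232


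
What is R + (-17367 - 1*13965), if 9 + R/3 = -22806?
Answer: -99777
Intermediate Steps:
R = -68445 (R = -27 + 3*(-22806) = -27 - 68418 = -68445)
R + (-17367 - 1*13965) = -68445 + (-17367 - 1*13965) = -68445 + (-17367 - 13965) = -68445 - 31332 = -99777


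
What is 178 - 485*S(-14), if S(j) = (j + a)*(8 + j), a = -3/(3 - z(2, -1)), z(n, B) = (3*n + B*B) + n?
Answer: -39107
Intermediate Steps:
z(n, B) = B**2 + 4*n (z(n, B) = (3*n + B**2) + n = (B**2 + 3*n) + n = B**2 + 4*n)
a = 1/2 (a = -3/(3 - ((-1)**2 + 4*2)) = -3/(3 - (1 + 8)) = -3/(3 - 1*9) = -3/(3 - 9) = -3/(-6) = -3*(-1/6) = 1/2 ≈ 0.50000)
S(j) = (1/2 + j)*(8 + j) (S(j) = (j + 1/2)*(8 + j) = (1/2 + j)*(8 + j))
178 - 485*S(-14) = 178 - 485*(4 + (-14)**2 + (17/2)*(-14)) = 178 - 485*(4 + 196 - 119) = 178 - 485*81 = 178 - 39285 = -39107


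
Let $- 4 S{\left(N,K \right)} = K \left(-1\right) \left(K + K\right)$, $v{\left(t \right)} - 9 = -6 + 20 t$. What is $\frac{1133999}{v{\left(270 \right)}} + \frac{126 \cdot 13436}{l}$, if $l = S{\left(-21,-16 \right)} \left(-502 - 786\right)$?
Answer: $\frac{3175154963}{15906432} \approx 199.61$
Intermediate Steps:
$v{\left(t \right)} = 3 + 20 t$ ($v{\left(t \right)} = 9 + \left(-6 + 20 t\right) = 3 + 20 t$)
$S{\left(N,K \right)} = \frac{K^{2}}{2}$ ($S{\left(N,K \right)} = - \frac{K \left(-1\right) \left(K + K\right)}{4} = - \frac{- K 2 K}{4} = - \frac{\left(-2\right) K^{2}}{4} = \frac{K^{2}}{2}$)
$l = -164864$ ($l = \frac{\left(-16\right)^{2}}{2} \left(-502 - 786\right) = \frac{1}{2} \cdot 256 \left(-1288\right) = 128 \left(-1288\right) = -164864$)
$\frac{1133999}{v{\left(270 \right)}} + \frac{126 \cdot 13436}{l} = \frac{1133999}{3 + 20 \cdot 270} + \frac{126 \cdot 13436}{-164864} = \frac{1133999}{3 + 5400} + 1692936 \left(- \frac{1}{164864}\right) = \frac{1133999}{5403} - \frac{30231}{2944} = \frac{3175154963}{15906432}$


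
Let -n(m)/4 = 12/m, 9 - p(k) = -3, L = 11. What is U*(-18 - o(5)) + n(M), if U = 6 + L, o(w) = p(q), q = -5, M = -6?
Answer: -502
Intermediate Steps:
p(k) = 12 (p(k) = 9 - 1*(-3) = 9 + 3 = 12)
o(w) = 12
n(m) = -48/m
U = 17 (U = 6 + 11 = 17)
U*(-18 - o(5)) + n(M) = 17*(-18 - 1*12) - 48/(-6) = 17*(-18 - 12) - 48*(-1/6) = 17*(-30) + 8 = -510 + 8 = -502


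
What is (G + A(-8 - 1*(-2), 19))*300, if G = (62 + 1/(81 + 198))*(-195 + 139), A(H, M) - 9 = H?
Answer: -96790700/93 ≈ -1.0408e+6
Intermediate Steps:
A(H, M) = 9 + H
G = -968744/279 (G = (62 + 1/279)*(-56) = (17299/279)*(-56) = -968744/279 ≈ -3472.2)
(G + A(-8 - 1*(-2), 19))*300 = (-968744/279 + (9 + (-8 - 1*(-2))))*300 = (-968744/279 + (9 + (-8 + 2)))*300 = (-968744/279 + (9 - 6))*300 = (-968744/279 + 3)*300 = -967907/279*300 = -96790700/93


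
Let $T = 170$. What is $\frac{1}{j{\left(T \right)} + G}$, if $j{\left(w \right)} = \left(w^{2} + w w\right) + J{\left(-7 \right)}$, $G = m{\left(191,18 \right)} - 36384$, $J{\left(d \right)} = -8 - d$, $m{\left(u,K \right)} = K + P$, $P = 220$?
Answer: $\frac{1}{21653} \approx 4.6183 \cdot 10^{-5}$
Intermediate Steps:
$m{\left(u,K \right)} = 220 + K$ ($m{\left(u,K \right)} = K + 220 = 220 + K$)
$G = -36146$ ($G = \left(220 + 18\right) - 36384 = 238 - 36384 = -36146$)
$j{\left(w \right)} = -1 + 2 w^{2}$ ($j{\left(w \right)} = \left(w^{2} + w w\right) - 1 = \left(w^{2} + w^{2}\right) + \left(-8 + 7\right) = 2 w^{2} - 1 = -1 + 2 w^{2}$)
$\frac{1}{j{\left(T \right)} + G} = \frac{1}{\left(-1 + 2 \cdot 170^{2}\right) - 36146} = \frac{1}{\left(-1 + 2 \cdot 28900\right) - 36146} = \frac{1}{\left(-1 + 57800\right) - 36146} = \frac{1}{57799 - 36146} = \frac{1}{21653}$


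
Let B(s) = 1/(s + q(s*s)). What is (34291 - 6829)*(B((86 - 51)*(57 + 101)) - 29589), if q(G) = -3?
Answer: -4491091595724/5527 ≈ -8.1257e+8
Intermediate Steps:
B(s) = 1/(-3 + s) (B(s) = 1/(s - 3) = 1/(-3 + s))
(34291 - 6829)*(B((86 - 51)*(57 + 101)) - 29589) = (34291 - 6829)*(1/(-3 + (86 - 51)*(57 + 101)) - 29589) = 27462*(1/(-3 + 35*158) - 29589) = 27462*(1/(-3 + 5530) - 29589) = 27462*(1/5527 - 29589) = 27462*(-163538402/5527) = -4491091595724/5527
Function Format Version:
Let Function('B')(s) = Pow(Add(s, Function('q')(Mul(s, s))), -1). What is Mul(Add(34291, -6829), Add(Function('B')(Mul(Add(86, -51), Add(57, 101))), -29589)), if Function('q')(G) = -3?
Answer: Rational(-4491091595724, 5527) ≈ -8.1257e+8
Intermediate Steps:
Function('B')(s) = Pow(Add(-3, s), -1) (Function('B')(s) = Pow(Add(s, -3), -1) = Pow(Add(-3, s), -1))
Mul(Add(34291, -6829), Add(Function('B')(Mul(Add(86, -51), Add(57, 101))), -29589)) = Mul(Add(34291, -6829), Add(Pow(Add(-3, Mul(Add(86, -51), Add(57, 101))), -1), -29589)) = Mul(27462, Add(Pow(Add(-3, Mul(35, 158)), -1), -29589)) = Mul(27462, Add(Pow(Add(-3, 5530), -1), -29589)) = Mul(27462, Add(Pow(5527, -1), -29589)) = Mul(27462, Add(Rational(1, 5527), -29589)) = Mul(27462, Rational(-163538402, 5527)) = Rational(-4491091595724, 5527)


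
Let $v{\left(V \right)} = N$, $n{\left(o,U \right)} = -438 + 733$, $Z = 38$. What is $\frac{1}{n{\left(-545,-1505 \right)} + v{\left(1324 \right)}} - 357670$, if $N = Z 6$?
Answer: $- \frac{187061409}{523} \approx -3.5767 \cdot 10^{5}$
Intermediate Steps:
$n{\left(o,U \right)} = 295$
$N = 228$ ($N = 38 \cdot 6 = 228$)
$v{\left(V \right)} = 228$
$\frac{1}{n{\left(-545,-1505 \right)} + v{\left(1324 \right)}} - 357670 = \frac{1}{295 + 228} - 357670 = \frac{1}{523} - 357670 = - \frac{187061409}{523}$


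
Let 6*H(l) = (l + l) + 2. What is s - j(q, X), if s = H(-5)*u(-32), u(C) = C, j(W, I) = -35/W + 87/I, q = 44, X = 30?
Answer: 26771/660 ≈ 40.562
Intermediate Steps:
H(l) = 1/3 + l/3 (H(l) = ((l + l) + 2)/6 = (2*l + 2)/6 = (2 + 2*l)/6 = 1/3 + l/3)
s = 128/3 (s = (1/3 + (1/3)*(-5))*(-32) = (1/3 - 5/3)*(-32) = -4/3*(-32) = 128/3 ≈ 42.667)
s - j(q, X) = 128/3 - (-35/44 + 87/30) = 128/3 - (-35*1/44 + 87*(1/30)) = 128/3 - (-35/44 + 29/10) = 128/3 - 1*463/220 = 128/3 - 463/220 = 26771/660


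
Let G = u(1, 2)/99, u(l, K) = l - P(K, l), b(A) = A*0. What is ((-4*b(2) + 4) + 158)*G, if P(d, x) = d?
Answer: -18/11 ≈ -1.6364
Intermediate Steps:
b(A) = 0
u(l, K) = l - K
G = -1/99 (G = (1 - 1*2)/99 = (1 - 2)*(1/99) = -1*1/99 = -1/99 ≈ -0.010101)
((-4*b(2) + 4) + 158)*G = ((-4*0 + 4) + 158)*(-1/99) = ((0 + 4) + 158)*(-1/99) = (4 + 158)*(-1/99) = 162*(-1/99) = -18/11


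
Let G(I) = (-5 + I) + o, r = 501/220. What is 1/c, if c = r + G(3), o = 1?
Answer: 220/281 ≈ 0.78292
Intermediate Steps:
r = 501/220 (r = 501*(1/220) = 501/220 ≈ 2.2773)
G(I) = -4 + I (G(I) = (-5 + I) + 1 = -4 + I)
c = 281/220 (c = 501/220 + (-4 + 3) = 501/220 - 1 = 281/220 ≈ 1.2773)
1/c = 1/(281/220) = 220/281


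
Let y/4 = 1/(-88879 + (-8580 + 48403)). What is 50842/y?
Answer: -623526288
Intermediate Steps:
y = -1/12264 (y = 4/(-88879 + (-8580 + 48403)) = 4/(-88879 + 39823) = 4/(-49056) = 4*(-1/49056) = -1/12264 ≈ -8.1540e-5)
50842/y = 50842/(-1/12264) = 50842*(-12264) = -623526288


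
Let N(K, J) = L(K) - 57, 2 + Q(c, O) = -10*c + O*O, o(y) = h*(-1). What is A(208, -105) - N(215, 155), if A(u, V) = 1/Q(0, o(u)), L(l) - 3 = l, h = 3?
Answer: -1126/7 ≈ -160.86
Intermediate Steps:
L(l) = 3 + l
o(y) = -3 (o(y) = 3*(-1) = -3)
Q(c, O) = -2 + O**2 - 10*c (Q(c, O) = -2 + (-10*c + O*O) = -2 + (-10*c + O**2) = -2 + (O**2 - 10*c) = -2 + O**2 - 10*c)
N(K, J) = -54 + K (N(K, J) = (3 + K) - 57 = -54 + K)
A(u, V) = 1/7 (A(u, V) = 1/(-2 + (-3)**2 - 10*0) = 1/(-2 + 9 + 0) = 1/7)
A(208, -105) - N(215, 155) = 1/7 - (-54 + 215) = 1/7 - 1*161 = 1/7 - 161 = -1126/7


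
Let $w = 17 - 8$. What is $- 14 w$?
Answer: $-126$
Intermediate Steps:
$w = 9$
$- 14 w = \left(-14\right) 9 = -126$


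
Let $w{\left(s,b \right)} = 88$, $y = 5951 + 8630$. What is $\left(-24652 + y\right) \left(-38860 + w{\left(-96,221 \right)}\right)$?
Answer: $390472812$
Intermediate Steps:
$y = 14581$
$\left(-24652 + y\right) \left(-38860 + w{\left(-96,221 \right)}\right) = \left(-24652 + 14581\right) \left(-38860 + 88\right) = \left(-10071\right) \left(-38772\right) = 390472812$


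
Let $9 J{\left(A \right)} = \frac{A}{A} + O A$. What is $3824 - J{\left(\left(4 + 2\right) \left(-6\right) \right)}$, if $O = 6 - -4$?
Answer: $\frac{34775}{9} \approx 3863.9$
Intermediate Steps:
$O = 10$ ($O = 6 + 4 = 10$)
$J{\left(A \right)} = \frac{1}{9} + \frac{10 A}{9}$ ($J{\left(A \right)} = \frac{\frac{A}{A} + 10 A}{9} = \frac{1 + 10 A}{9} = \frac{1}{9} + \frac{10 A}{9}$)
$3824 - J{\left(\left(4 + 2\right) \left(-6\right) \right)} = 3824 - \left(\frac{1}{9} + \frac{10 \left(4 + 2\right) \left(-6\right)}{9}\right) = 3824 - \left(\frac{1}{9} + \frac{10 \cdot 6 \left(-6\right)}{9}\right) = 3824 - \left(\frac{1}{9} + \frac{10}{9} \left(-36\right)\right) = 3824 - \left(\frac{1}{9} - 40\right) = 3824 - - \frac{359}{9} = 3824 + \frac{359}{9} = \frac{34775}{9}$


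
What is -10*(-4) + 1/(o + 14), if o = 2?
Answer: 641/16 ≈ 40.063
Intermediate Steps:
-10*(-4) + 1/(o + 14) = -10*(-4) + 1/(2 + 14) = 40 + 1/16 = 641/16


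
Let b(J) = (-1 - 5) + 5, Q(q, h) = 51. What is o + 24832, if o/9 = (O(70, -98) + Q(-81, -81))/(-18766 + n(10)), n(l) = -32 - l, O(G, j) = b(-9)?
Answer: 233519903/9404 ≈ 24832.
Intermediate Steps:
b(J) = -1 (b(J) = -6 + 5 = -1)
O(G, j) = -1
o = -225/9404 (o = 9*((-1 + 51)/(-18766 + (-32 - 1*10))) = 9*(50/(-18766 + (-32 - 10))) = 9*(50/(-18766 - 42)) = 9*(50/(-18808)) = 9*(50*(-1/18808)) = 9*(-25/9404) = -225/9404 ≈ -0.023926)
o + 24832 = -225/9404 + 24832 = 233519903/9404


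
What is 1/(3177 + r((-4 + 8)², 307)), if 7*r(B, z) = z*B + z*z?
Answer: 7/121400 ≈ 5.7661e-5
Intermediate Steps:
r(B, z) = z²/7 + B*z/7 (r(B, z) = (z*B + z*z)/7 = (B*z + z²)/7 = (z² + B*z)/7 = z²/7 + B*z/7)
1/(3177 + r((-4 + 8)², 307)) = 1/(3177 + (⅐)*307*((-4 + 8)² + 307)) = 1/(3177 + (⅐)*307*(4² + 307)) = 1/(3177 + (⅐)*307*(16 + 307)) = 1/(3177 + (⅐)*307*323) = 1/(3177 + 99161/7) = 1/(121400/7) = 7/121400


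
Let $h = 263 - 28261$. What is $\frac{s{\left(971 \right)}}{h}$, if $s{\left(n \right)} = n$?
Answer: $- \frac{971}{27998} \approx -0.034681$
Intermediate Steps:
$h = -27998$ ($h = 263 - 28261 = -27998$)
$\frac{s{\left(971 \right)}}{h} = \frac{971}{-27998} = 971 \left(- \frac{1}{27998}\right) = - \frac{971}{27998}$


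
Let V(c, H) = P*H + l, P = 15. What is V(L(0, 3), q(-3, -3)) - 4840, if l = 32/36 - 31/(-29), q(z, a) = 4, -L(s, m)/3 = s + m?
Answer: -1247069/261 ≈ -4778.0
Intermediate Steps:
L(s, m) = -3*m - 3*s (L(s, m) = -3*(s + m) = -3*(m + s) = -3*m - 3*s)
l = 511/261 (l = 32*(1/36) - 31*(-1/29) = 8/9 + 31/29 = 511/261 ≈ 1.9579)
V(c, H) = 511/261 + 15*H (V(c, H) = 15*H + 511/261 = 511/261 + 15*H)
V(L(0, 3), q(-3, -3)) - 4840 = (511/261 + 15*4) - 4840 = (511/261 + 60) - 4840 = 16171/261 - 4840 = -1247069/261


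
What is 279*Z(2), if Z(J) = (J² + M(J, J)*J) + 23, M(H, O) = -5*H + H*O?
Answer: 4185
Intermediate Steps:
Z(J) = 23 + J² + J²*(-5 + J) (Z(J) = (J² + (J*(-5 + J))*J) + 23 = (J² + J²*(-5 + J)) + 23 = 23 + J² + J²*(-5 + J))
279*Z(2) = 279*(23 + 2³ - 4*2²) = 279*(23 + 8 - 4*4) = 279*(23 + 8 - 16) = 279*15 = 4185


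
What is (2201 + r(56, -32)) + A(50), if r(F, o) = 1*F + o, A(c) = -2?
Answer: 2223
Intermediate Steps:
r(F, o) = F + o
(2201 + r(56, -32)) + A(50) = (2201 + (56 - 32)) - 2 = (2201 + 24) - 2 = 2225 - 2 = 2223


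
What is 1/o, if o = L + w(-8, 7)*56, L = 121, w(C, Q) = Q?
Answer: 1/513 ≈ 0.0019493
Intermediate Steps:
o = 513 (o = 121 + 7*56 = 121 + 392 = 513)
1/o = 1/513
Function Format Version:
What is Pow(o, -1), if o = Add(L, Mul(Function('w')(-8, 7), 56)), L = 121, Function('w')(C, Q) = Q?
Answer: Rational(1, 513) ≈ 0.0019493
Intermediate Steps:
o = 513 (o = Add(121, Mul(7, 56)) = Add(121, 392) = 513)
Pow(o, -1) = Pow(513, -1) = Rational(1, 513)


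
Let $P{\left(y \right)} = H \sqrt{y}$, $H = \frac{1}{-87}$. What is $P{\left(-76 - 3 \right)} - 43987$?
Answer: $-43987 - \frac{i \sqrt{79}}{87} \approx -43987.0 - 0.10216 i$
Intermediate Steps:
$H = - \frac{1}{87} \approx -0.011494$
$P{\left(y \right)} = - \frac{\sqrt{y}}{87}$
$P{\left(-76 - 3 \right)} - 43987 = - \frac{\sqrt{-76 - 3}}{87} - 43987 = - \frac{\sqrt{-79}}{87} - 43987 = - \frac{i \sqrt{79}}{87} - 43987 = -43987 - \frac{i \sqrt{79}}{87}$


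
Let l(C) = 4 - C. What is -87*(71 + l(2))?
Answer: -6351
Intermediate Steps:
-87*(71 + l(2)) = -87*(71 + (4 - 1*2)) = -87*(71 + (4 - 2)) = -87*(71 + 2) = -87*73 = -6351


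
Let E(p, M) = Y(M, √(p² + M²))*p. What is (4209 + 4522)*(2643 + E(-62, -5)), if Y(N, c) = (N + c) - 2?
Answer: 26865287 - 541322*√3869 ≈ -6.8056e+6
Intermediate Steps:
Y(N, c) = -2 + N + c
E(p, M) = p*(-2 + M + √(M² + p²)) (E(p, M) = (-2 + M + √(p² + M²))*p = (-2 + M + √(M² + p²))*p = p*(-2 + M + √(M² + p²)))
(4209 + 4522)*(2643 + E(-62, -5)) = (4209 + 4522)*(2643 - 62*(-2 - 5 + √((-5)² + (-62)²))) = 8731*(2643 - 62*(-2 - 5 + √(25 + 3844))) = 8731*(2643 - 62*(-2 - 5 + √3869)) = 8731*(2643 - 62*(-7 + √3869)) = 8731*(2643 + (434 - 62*√3869)) = 8731*(3077 - 62*√3869) = 26865287 - 541322*√3869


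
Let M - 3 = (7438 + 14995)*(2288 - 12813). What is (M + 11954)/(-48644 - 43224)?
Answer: 59023842/22967 ≈ 2569.9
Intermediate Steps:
M = -236107322 (M = 3 + (7438 + 14995)*(2288 - 12813) = 3 + 22433*(-10525) = 3 - 236107325 = -236107322)
(M + 11954)/(-48644 - 43224) = (-236107322 + 11954)/(-48644 - 43224) = -236095368/(-91868) = -236095368*(-1/91868) = 59023842/22967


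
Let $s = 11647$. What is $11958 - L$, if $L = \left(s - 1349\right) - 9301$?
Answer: $10961$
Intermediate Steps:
$L = 997$ ($L = \left(11647 - 1349\right) - 9301 = 10298 - 9301 = 997$)
$11958 - L = 11958 - 997 = 10961$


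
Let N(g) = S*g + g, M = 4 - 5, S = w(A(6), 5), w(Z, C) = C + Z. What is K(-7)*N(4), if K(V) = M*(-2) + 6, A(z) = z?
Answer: 384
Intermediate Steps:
S = 11 (S = 5 + 6 = 11)
M = -1
N(g) = 12*g (N(g) = 11*g + g = 12*g)
K(V) = 8 (K(V) = -1*(-2) + 6 = 2 + 6 = 8)
K(-7)*N(4) = 8*(12*4) = 8*48 = 384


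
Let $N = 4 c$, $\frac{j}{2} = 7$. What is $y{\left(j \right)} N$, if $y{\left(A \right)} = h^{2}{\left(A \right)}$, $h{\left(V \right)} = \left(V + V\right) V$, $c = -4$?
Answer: $-2458624$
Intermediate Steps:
$h{\left(V \right)} = 2 V^{2}$ ($h{\left(V \right)} = 2 V V = 2 V^{2}$)
$j = 14$ ($j = 2 \cdot 7 = 14$)
$y{\left(A \right)} = 4 A^{4}$ ($y{\left(A \right)} = \left(2 A^{2}\right)^{2} = 4 A^{4}$)
$N = -16$ ($N = 4 \left(-4\right) = -16$)
$y{\left(j \right)} N = 4 \cdot 14^{4} \left(-16\right) = 4 \cdot 38416 \left(-16\right) = 153664 \left(-16\right) = -2458624$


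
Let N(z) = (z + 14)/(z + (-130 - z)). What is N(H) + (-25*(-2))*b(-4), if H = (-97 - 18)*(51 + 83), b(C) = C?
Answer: -5302/65 ≈ -81.569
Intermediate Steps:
H = -15410 (H = -115*134 = -15410)
N(z) = -7/65 - z/130 (N(z) = (14 + z)/(-130) = (14 + z)*(-1/130) = -7/65 - z/130)
N(H) + (-25*(-2))*b(-4) = (-7/65 - 1/130*(-15410)) - 25*(-2)*(-4) = (-7/65 + 1541/13) + 50*(-4) = 7698/65 - 200 = -5302/65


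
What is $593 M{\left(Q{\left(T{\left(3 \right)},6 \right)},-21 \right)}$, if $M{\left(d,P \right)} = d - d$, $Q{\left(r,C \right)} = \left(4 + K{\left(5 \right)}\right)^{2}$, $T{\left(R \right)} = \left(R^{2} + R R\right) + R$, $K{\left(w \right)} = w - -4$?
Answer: $0$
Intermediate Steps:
$K{\left(w \right)} = 4 + w$ ($K{\left(w \right)} = w + 4 = 4 + w$)
$T{\left(R \right)} = R + 2 R^{2}$ ($T{\left(R \right)} = \left(R^{2} + R^{2}\right) + R = 2 R^{2} + R = R + 2 R^{2}$)
$Q{\left(r,C \right)} = 169$ ($Q{\left(r,C \right)} = \left(4 + \left(4 + 5\right)\right)^{2} = \left(4 + 9\right)^{2} = 13^{2} = 169$)
$M{\left(d,P \right)} = 0$
$593 M{\left(Q{\left(T{\left(3 \right)},6 \right)},-21 \right)} = 593 \cdot 0 = 0$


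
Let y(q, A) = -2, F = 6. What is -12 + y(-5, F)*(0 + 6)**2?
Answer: -84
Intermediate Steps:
-12 + y(-5, F)*(0 + 6)**2 = -12 - 2*(0 + 6)**2 = -12 - 2*6**2 = -12 - 2*36 = -12 - 72 = -84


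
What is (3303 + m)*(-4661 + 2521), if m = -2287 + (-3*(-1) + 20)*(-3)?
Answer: -2026580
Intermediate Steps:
m = -2356 (m = -2287 + (3 + 20)*(-3) = -2287 + 23*(-3) = -2287 - 69 = -2356)
(3303 + m)*(-4661 + 2521) = (3303 - 2356)*(-4661 + 2521) = 947*(-2140) = -2026580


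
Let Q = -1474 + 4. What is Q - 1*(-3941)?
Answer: 2471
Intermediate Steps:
Q = -1470
Q - 1*(-3941) = -1470 - 1*(-3941) = -1470 + 3941 = 2471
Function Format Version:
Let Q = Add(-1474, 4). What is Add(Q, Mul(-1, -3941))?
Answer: 2471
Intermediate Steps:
Q = -1470
Add(Q, Mul(-1, -3941)) = Add(-1470, Mul(-1, -3941)) = Add(-1470, 3941) = 2471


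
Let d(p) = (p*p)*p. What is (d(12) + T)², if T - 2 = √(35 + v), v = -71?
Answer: 2992864 + 20760*I ≈ 2.9929e+6 + 20760.0*I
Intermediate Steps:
d(p) = p³ (d(p) = p²*p = p³)
T = 2 + 6*I (T = 2 + √(35 - 71) = 2 + √(-36) = 2 + 6*I ≈ 2.0 + 6.0*I)
(d(12) + T)² = (12³ + (2 + 6*I))² = (1728 + (2 + 6*I))² = (1730 + 6*I)²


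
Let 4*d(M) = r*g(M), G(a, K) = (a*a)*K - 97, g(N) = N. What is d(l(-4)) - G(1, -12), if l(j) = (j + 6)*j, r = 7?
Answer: 95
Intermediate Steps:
l(j) = j*(6 + j) (l(j) = (6 + j)*j = j*(6 + j))
G(a, K) = -97 + K*a² (G(a, K) = a²*K - 97 = K*a² - 97 = -97 + K*a²)
d(M) = 7*M/4 (d(M) = (7*M)/4 = 7*M/4)
d(l(-4)) - G(1, -12) = 7*(-4*(6 - 4))/4 - (-97 - 12*1²) = 7*(-4*2)/4 - (-97 - 12*1) = (7/4)*(-8) - (-97 - 12) = -14 - 1*(-109) = -14 + 109 = 95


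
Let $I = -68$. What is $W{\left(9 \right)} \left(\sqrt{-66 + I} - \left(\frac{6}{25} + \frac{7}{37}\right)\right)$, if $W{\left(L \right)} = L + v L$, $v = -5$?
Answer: $\frac{14292}{925} - 36 i \sqrt{134} \approx 15.451 - 416.73 i$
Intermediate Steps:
$W{\left(L \right)} = - 4 L$ ($W{\left(L \right)} = L - 5 L = - 4 L$)
$W{\left(9 \right)} \left(\sqrt{-66 + I} - \left(\frac{6}{25} + \frac{7}{37}\right)\right) = \left(-4\right) 9 \left(\sqrt{-66 - 68} - \left(\frac{6}{25} + \frac{7}{37}\right)\right) = - 36 \left(\sqrt{-134} - \frac{397}{925}\right) = - 36 \left(i \sqrt{134} - \frac{397}{925}\right) = - 36 \left(- \frac{397}{925} + i \sqrt{134}\right) = \frac{14292}{925} - 36 i \sqrt{134}$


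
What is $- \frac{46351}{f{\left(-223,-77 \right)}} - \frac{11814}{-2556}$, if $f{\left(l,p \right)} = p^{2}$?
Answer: $- \frac{8071325}{2525754} \approx -3.1956$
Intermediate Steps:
$- \frac{46351}{f{\left(-223,-77 \right)}} - \frac{11814}{-2556} = - \frac{46351}{\left(-77\right)^{2}} - \frac{11814}{-2556} = - \frac{46351}{5929} - - \frac{1969}{426} = \left(-46351\right) \frac{1}{5929} + \frac{1969}{426} = - \frac{46351}{5929} + \frac{1969}{426} = - \frac{8071325}{2525754}$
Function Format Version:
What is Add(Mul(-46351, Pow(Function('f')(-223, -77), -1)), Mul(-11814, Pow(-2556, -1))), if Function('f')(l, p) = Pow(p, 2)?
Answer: Rational(-8071325, 2525754) ≈ -3.1956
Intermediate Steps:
Add(Mul(-46351, Pow(Function('f')(-223, -77), -1)), Mul(-11814, Pow(-2556, -1))) = Add(Mul(-46351, Pow(Pow(-77, 2), -1)), Mul(-11814, Pow(-2556, -1))) = Add(Mul(-46351, Pow(5929, -1)), Mul(-11814, Rational(-1, 2556))) = Add(Mul(-46351, Rational(1, 5929)), Rational(1969, 426)) = Add(Rational(-46351, 5929), Rational(1969, 426)) = Rational(-8071325, 2525754)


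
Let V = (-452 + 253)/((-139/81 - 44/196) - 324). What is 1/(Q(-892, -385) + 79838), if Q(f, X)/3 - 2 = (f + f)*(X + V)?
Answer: 646829/1382335918000 ≈ 4.6792e-7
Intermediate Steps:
V = 789831/1293658 (V = -199/((-139*1/81 - 44*1/196) - 324) = -199/((-139/81 - 11/49) - 324) = -199/(-7702/3969 - 324) = -199/(-1293658/3969) = -199*(-3969/1293658) = 789831/1293658 ≈ 0.61054)
Q(f, X) = 6 + 6*f*(789831/1293658 + X) (Q(f, X) = 6 + 3*((f + f)*(X + 789831/1293658)) = 6 + 3*((2*f)*(789831/1293658 + X)) = 6 + 3*(2*f*(789831/1293658 + X)) = 6 + 6*f*(789831/1293658 + X))
1/(Q(-892, -385) + 79838) = 1/((6 + (2369493/646829)*(-892) + 6*(-385)*(-892)) + 79838) = 1/((6 - 2113587756/646829 + 2060520) + 79838) = 1/(1330694384298/646829 + 79838) = 1/(1382335918000/646829) = 646829/1382335918000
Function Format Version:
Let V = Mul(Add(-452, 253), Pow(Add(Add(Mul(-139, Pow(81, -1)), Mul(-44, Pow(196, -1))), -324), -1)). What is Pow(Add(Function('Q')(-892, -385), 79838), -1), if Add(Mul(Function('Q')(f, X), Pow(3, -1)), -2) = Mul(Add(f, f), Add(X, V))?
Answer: Rational(646829, 1382335918000) ≈ 4.6792e-7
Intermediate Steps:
V = Rational(789831, 1293658) (V = Mul(-199, Pow(Add(Add(Mul(-139, Rational(1, 81)), Mul(-44, Rational(1, 196))), -324), -1)) = Mul(-199, Pow(Add(Add(Rational(-139, 81), Rational(-11, 49)), -324), -1)) = Mul(-199, Pow(Add(Rational(-7702, 3969), -324), -1)) = Mul(-199, Pow(Rational(-1293658, 3969), -1)) = Mul(-199, Rational(-3969, 1293658)) = Rational(789831, 1293658) ≈ 0.61054)
Function('Q')(f, X) = Add(6, Mul(6, f, Add(Rational(789831, 1293658), X))) (Function('Q')(f, X) = Add(6, Mul(3, Mul(Add(f, f), Add(X, Rational(789831, 1293658))))) = Add(6, Mul(3, Mul(Mul(2, f), Add(Rational(789831, 1293658), X)))) = Add(6, Mul(3, Mul(2, f, Add(Rational(789831, 1293658), X)))) = Add(6, Mul(6, f, Add(Rational(789831, 1293658), X))))
Pow(Add(Function('Q')(-892, -385), 79838), -1) = Pow(Add(Add(6, Mul(Rational(2369493, 646829), -892), Mul(6, -385, -892)), 79838), -1) = Pow(Add(Add(6, Rational(-2113587756, 646829), 2060520), 79838), -1) = Pow(Add(Rational(1330694384298, 646829), 79838), -1) = Pow(Rational(1382335918000, 646829), -1) = Rational(646829, 1382335918000)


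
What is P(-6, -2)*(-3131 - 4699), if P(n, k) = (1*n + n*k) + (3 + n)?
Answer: -23490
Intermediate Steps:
P(n, k) = 3 + 2*n + k*n (P(n, k) = (n + k*n) + (3 + n) = 3 + 2*n + k*n)
P(-6, -2)*(-3131 - 4699) = (3 + 2*(-6) - 2*(-6))*(-3131 - 4699) = (3 - 12 + 12)*(-7830) = 3*(-7830) = -23490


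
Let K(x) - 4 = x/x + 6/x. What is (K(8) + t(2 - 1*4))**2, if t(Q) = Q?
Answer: 225/16 ≈ 14.063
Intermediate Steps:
K(x) = 5 + 6/x (K(x) = 4 + (x/x + 6/x) = 4 + (1 + 6/x) = 5 + 6/x)
(K(8) + t(2 - 1*4))**2 = ((5 + 6/8) + (2 - 1*4))**2 = ((5 + 6*(1/8)) + (2 - 4))**2 = ((5 + 3/4) - 2)**2 = (23/4 - 2)**2 = (15/4)**2 = 225/16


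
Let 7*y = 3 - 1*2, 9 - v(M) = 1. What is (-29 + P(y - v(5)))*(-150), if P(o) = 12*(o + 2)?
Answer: 104250/7 ≈ 14893.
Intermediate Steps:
v(M) = 8 (v(M) = 9 - 1*1 = 9 - 1 = 8)
y = ⅐ (y = (3 - 1*2)/7 = (3 - 2)/7 = (⅐)*1 = ⅐ ≈ 0.14286)
P(o) = 24 + 12*o (P(o) = 12*(2 + o) = 24 + 12*o)
(-29 + P(y - v(5)))*(-150) = (-29 + (24 + 12*(⅐ - 1*8)))*(-150) = (-29 + (24 + 12*(⅐ - 8)))*(-150) = (-29 + (24 + 12*(-55/7)))*(-150) = (-29 + (24 - 660/7))*(-150) = (-29 - 492/7)*(-150) = -695/7*(-150) = 104250/7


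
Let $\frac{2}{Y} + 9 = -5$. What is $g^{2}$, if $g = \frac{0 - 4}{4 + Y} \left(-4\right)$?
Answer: $\frac{12544}{729} \approx 17.207$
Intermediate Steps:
$Y = - \frac{1}{7}$ ($Y = \frac{2}{-9 - 5} = \frac{2}{-14} = 2 \left(- \frac{1}{14}\right) = - \frac{1}{7} \approx -0.14286$)
$g = \frac{112}{27}$ ($g = \frac{0 - 4}{4 - \frac{1}{7}} \left(-4\right) = \frac{1}{\frac{27}{7}} \left(-4\right) \left(-4\right) = \frac{7}{27} \left(-4\right) \left(-4\right) = \left(- \frac{28}{27}\right) \left(-4\right) = \frac{112}{27} \approx 4.1481$)
$g^{2} = \left(\frac{112}{27}\right)^{2} = \frac{12544}{729}$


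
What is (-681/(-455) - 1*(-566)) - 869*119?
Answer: -46793794/455 ≈ -1.0284e+5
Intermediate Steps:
(-681/(-455) - 1*(-566)) - 869*119 = (-681*(-1/455) + 566) - 103411 = (681/455 + 566) - 103411 = 258211/455 - 103411 = -46793794/455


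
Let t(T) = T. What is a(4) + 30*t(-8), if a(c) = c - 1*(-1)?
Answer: -235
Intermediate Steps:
a(c) = 1 + c (a(c) = c + 1 = 1 + c)
a(4) + 30*t(-8) = (1 + 4) + 30*(-8) = 5 - 240 = -235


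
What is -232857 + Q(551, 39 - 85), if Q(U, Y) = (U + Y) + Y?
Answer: -232398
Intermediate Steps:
Q(U, Y) = U + 2*Y
-232857 + Q(551, 39 - 85) = -232857 + (551 + 2*(39 - 85)) = -232857 + (551 + 2*(-46)) = -232857 + (551 - 92) = -232857 + 459 = -232398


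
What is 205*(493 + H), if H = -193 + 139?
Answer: 89995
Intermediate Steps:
H = -54
205*(493 + H) = 205*(493 - 54) = 205*439 = 89995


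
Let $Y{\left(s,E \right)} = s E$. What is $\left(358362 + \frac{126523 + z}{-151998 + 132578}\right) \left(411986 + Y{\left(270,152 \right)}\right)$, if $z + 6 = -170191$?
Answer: $\frac{788201104429641}{4855} \approx 1.6235 \cdot 10^{11}$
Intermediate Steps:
$z = -170197$ ($z = -6 - 170191 = -170197$)
$Y{\left(s,E \right)} = E s$
$\left(358362 + \frac{126523 + z}{-151998 + 132578}\right) \left(411986 + Y{\left(270,152 \right)}\right) = \left(358362 + \frac{126523 - 170197}{-151998 + 132578}\right) \left(411986 + 152 \cdot 270\right) = \left(358362 - \frac{43674}{-19420}\right) \left(411986 + 41040\right) = \left(358362 - - \frac{21837}{9710}\right) 453026 = \left(358362 + \frac{21837}{9710}\right) 453026 = \frac{3479716857}{9710} \cdot 453026 = \frac{788201104429641}{4855}$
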